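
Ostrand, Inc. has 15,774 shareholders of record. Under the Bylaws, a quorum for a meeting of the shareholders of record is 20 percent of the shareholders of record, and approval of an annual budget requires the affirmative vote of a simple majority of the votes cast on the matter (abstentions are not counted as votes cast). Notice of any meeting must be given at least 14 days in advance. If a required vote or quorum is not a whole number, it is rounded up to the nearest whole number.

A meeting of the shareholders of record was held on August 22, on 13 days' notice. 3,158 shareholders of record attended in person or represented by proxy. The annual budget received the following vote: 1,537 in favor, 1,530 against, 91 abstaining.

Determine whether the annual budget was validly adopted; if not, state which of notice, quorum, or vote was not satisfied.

Invalid — notice requirement not satisfied.

Notice: 13 days given; 14 required. Not satisfied.
Quorum: 20% of 15,774 = 3,154.80, rounded up to 3,155; 3,158 present. Satisfied.
Vote: requires a majority of the votes cast (3,158 − 91 abstaining = 3,067); a majority of 3067 is 1534, so 1,534 needed; 1,537 in favor. Satisfied.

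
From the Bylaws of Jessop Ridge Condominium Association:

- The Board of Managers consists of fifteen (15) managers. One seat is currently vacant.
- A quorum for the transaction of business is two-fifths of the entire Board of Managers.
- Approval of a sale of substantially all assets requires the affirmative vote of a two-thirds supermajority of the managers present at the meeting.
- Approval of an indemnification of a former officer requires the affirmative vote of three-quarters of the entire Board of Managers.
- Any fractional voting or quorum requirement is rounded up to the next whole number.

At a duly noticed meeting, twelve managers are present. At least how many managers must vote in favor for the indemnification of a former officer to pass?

12

The indemnification of a former officer requires three-fourths of the entire Board of Managers (15).
3/4 of 15 = 11.25, rounded up to 12.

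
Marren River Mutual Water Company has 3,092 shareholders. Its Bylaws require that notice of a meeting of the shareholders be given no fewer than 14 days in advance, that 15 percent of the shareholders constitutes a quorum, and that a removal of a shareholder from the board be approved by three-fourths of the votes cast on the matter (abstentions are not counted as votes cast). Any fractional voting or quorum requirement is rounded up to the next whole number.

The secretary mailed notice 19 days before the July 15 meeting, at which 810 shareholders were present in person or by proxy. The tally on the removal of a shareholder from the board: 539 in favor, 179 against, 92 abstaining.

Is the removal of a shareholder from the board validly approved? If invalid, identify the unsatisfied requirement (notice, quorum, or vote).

Notice: 19 days given; 14 required. Satisfied.
Quorum: 15% of 3,092 = 463.80, rounded up to 464; 810 present. Satisfied.
Vote: requires three-fourths of the votes cast (810 − 92 abstaining = 718); 3/4 of 718 = 538.50, rounded up to 539, so 539 needed; 539 in favor. Satisfied.

Valid — all requirements satisfied.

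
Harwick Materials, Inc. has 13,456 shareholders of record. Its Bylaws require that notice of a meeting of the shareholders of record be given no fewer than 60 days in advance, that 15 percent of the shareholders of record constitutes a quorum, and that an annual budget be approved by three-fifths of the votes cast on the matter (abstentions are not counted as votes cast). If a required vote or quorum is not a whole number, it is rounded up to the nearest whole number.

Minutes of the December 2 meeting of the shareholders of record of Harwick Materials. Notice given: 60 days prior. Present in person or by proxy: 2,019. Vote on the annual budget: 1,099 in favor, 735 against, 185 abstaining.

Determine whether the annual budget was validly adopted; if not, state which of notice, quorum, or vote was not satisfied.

Notice: 60 days given; 60 required. Satisfied.
Quorum: 15% of 13,456 = 2,018.40, rounded up to 2,019; 2,019 present. Satisfied.
Vote: requires three-fifths of the votes cast (2,019 − 185 abstaining = 1,834); 3/5 of 1834 = 1100.40, rounded up to 1101, so 1,101 needed; 1,099 in favor. Not satisfied.

Invalid — vote requirement not satisfied.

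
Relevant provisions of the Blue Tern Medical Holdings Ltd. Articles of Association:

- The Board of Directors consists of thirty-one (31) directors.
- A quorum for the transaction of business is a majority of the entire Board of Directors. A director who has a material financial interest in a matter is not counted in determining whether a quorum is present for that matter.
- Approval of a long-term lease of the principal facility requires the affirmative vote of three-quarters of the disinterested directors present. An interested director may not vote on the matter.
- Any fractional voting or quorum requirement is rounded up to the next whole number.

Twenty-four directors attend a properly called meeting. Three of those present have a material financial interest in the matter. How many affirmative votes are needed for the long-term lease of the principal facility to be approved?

The long-term lease of the principal facility requires three-fourths of the disinterested directors present (24 − 3 = 21).
3/4 of 21 = 15.75, rounded up to 16.

16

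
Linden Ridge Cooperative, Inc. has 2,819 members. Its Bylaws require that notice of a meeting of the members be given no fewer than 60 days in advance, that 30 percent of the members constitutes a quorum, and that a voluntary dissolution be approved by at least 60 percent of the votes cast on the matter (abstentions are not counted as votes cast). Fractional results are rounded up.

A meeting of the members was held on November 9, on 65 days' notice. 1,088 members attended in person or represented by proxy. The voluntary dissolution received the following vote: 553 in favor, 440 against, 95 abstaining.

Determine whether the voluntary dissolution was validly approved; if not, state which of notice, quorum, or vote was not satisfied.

Notice: 65 days given; 60 required. Satisfied.
Quorum: 30% of 2,819 = 845.70, rounded up to 846; 1,088 present. Satisfied.
Vote: requires three-fifths of the votes cast (1,088 − 95 abstaining = 993); 3/5 of 993 = 595.80, rounded up to 596, so 596 needed; 553 in favor. Not satisfied.

Invalid — vote requirement not satisfied.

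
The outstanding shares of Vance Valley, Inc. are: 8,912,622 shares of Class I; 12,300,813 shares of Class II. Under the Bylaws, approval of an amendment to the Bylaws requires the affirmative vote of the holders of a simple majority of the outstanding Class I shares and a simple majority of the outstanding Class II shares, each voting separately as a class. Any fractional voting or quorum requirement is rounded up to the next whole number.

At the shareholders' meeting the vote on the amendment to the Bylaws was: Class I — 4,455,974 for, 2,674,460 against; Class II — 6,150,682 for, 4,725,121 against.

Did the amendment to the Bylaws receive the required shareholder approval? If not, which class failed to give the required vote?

Class I: a majority of 8912622 is 4456312; 4,456,312 required, 4,455,974 in favor — not approved.
Class II: a majority of 12300813 is 6150407; 6,150,407 required, 6,150,682 in favor — approved.

Not approved — the Class I shares did not give the required vote.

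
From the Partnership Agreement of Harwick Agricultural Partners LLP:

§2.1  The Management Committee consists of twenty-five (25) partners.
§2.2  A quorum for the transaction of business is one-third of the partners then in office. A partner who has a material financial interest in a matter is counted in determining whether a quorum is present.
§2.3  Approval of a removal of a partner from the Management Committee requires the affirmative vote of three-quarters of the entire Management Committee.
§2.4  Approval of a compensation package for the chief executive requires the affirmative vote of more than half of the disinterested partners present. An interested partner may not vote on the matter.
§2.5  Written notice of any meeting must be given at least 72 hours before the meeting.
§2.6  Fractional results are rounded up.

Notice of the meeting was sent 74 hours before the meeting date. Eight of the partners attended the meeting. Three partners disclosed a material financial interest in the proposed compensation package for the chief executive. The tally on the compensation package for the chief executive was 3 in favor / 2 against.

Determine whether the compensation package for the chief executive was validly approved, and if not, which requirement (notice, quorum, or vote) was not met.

Invalid — quorum requirement not satisfied.

Notice: 74 hours given; 72 required (74 ≥ 72). Satisfied.
Quorum: 8 present (interested partners count toward quorum); quorum is 9. Not satisfied.
Vote: the compensation package for the chief executive requires a majority of the disinterested partners present (8 − 3 = 5). A majority of 5 is 3, so 3 affirmative votes are needed; 3 voted in favor. Satisfied. (Moot — without a quorum no business can be validly transacted.)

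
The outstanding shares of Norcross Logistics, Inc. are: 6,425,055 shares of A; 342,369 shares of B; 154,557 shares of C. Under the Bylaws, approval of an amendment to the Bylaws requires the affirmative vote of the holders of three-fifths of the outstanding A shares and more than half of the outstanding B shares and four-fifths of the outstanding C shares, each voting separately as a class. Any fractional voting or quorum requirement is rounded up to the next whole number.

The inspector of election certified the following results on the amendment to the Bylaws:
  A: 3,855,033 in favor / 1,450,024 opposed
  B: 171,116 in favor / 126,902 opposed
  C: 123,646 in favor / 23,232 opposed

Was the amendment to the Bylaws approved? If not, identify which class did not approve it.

Not approved — the B shares did not give the required vote.

A: 3/5 of 6425055 = 3855033; 3,855,033 required, 3,855,033 in favor — approved.
B: a majority of 342369 is 171185; 171,185 required, 171,116 in favor — not approved.
C: 4/5 of 154557 = 123645.60, rounded up to 123646; 123,646 required, 123,646 in favor — approved.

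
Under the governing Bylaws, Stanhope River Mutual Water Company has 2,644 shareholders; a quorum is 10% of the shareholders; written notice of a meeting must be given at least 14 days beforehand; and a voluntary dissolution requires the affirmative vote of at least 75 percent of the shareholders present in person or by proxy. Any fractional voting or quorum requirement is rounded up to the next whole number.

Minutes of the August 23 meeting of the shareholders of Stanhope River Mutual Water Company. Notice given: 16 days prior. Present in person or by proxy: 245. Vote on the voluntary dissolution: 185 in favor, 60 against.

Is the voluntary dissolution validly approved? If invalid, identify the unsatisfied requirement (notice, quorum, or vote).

Invalid — quorum requirement not satisfied.

Notice: 16 days given; 14 required. Satisfied.
Quorum: 10% of 2,644 = 264.40, rounded up to 265; 245 present. Not satisfied.
Vote: requires three-fourths of those present (245); 3/4 of 245 = 183.75, rounded up to 184, so 184 needed; 185 in favor. Satisfied.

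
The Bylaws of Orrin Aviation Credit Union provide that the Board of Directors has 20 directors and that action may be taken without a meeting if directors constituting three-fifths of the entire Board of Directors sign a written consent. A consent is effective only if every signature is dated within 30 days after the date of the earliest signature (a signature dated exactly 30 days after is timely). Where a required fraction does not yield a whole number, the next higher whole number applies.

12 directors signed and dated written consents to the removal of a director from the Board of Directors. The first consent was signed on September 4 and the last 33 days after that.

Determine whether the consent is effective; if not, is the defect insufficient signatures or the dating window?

Not effective — dating-window requirement not satisfied.

Signatures required: three-fifths of 20 — 3/5 of 20 = 12, so 12 needed; 12 signed. Sufficient.
Dating window: the latest signature is 33 days after the earliest; the limit is 30 days. Outside the window.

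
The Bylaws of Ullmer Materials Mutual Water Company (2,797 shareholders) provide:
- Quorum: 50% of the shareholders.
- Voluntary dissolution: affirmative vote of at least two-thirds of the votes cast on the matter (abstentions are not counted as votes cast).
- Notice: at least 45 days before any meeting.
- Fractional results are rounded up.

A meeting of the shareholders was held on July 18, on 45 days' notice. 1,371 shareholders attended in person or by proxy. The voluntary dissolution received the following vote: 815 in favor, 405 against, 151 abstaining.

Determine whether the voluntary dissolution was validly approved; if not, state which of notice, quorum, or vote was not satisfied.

Invalid — quorum requirement not satisfied.

Notice: 45 days given; 45 required. Satisfied.
Quorum: 50% of 2,797 = 1,398.50, rounded up to 1,399; 1,371 present. Not satisfied.
Vote: requires two-thirds of the votes cast (1,371 − 151 abstaining = 1,220); 2/3 of 1220 = 813.33, rounded up to 814, so 814 needed; 815 in favor. Satisfied.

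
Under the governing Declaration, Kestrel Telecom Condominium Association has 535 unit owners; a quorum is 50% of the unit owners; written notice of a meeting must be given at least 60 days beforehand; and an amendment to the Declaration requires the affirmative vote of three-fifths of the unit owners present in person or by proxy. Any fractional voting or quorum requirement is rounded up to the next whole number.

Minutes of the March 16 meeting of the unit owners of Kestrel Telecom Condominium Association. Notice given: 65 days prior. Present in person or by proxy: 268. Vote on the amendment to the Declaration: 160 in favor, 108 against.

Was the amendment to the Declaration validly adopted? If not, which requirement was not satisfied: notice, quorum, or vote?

Notice: 65 days given; 60 required. Satisfied.
Quorum: 50% of 535 = 267.50, rounded up to 268; 268 present. Satisfied.
Vote: requires three-fifths of those present (268); 3/5 of 268 = 160.80, rounded up to 161, so 161 needed; 160 in favor. Not satisfied.

Invalid — vote requirement not satisfied.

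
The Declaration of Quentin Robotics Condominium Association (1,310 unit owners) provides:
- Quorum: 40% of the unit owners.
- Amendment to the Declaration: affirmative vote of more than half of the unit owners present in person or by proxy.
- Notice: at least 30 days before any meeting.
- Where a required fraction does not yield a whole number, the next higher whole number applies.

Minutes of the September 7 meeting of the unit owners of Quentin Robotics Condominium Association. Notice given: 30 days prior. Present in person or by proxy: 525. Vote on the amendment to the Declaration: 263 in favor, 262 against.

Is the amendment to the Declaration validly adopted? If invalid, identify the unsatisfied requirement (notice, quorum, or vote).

Notice: 30 days given; 30 required. Satisfied.
Quorum: 40% of 1,310 = 524; 525 present. Satisfied.
Vote: requires a majority of those present (525); a majority of 525 is 263, so 263 needed; 263 in favor. Satisfied.

Valid — all requirements satisfied.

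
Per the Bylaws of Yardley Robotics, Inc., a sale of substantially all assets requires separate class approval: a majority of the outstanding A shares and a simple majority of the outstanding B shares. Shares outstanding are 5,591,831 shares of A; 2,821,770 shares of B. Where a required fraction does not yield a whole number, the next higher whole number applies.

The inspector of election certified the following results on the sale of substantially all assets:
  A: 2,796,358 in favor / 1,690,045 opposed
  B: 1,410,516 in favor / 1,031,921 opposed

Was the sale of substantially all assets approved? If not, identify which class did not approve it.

Not approved — the B shares did not give the required vote.

A: a majority of 5591831 is 2795916; 2,795,916 required, 2,796,358 in favor — approved.
B: a majority of 2821770 is 1410886; 1,410,886 required, 1,410,516 in favor — not approved.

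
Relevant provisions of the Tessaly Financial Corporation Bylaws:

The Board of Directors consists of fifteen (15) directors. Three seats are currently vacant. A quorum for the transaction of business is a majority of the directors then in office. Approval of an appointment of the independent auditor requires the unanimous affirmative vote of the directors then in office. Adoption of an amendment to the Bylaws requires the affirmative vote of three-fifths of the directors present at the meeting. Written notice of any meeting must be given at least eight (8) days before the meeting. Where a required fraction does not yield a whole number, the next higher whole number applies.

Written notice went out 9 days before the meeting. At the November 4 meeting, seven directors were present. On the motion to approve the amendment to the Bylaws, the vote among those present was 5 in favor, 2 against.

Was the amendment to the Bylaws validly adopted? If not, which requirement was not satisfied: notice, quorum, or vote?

Valid — all requirements satisfied.

Notice: 9 days given; 8 required (9 ≥ 8). Satisfied.
Quorum: 7 present; quorum is 7. Satisfied.
Vote: the amendment to the Bylaws requires three-fifths of the directors present (7). 3/5 of 7 = 4.20, rounded up to 5, so 5 affirmative votes are needed; 5 voted in favor. Satisfied.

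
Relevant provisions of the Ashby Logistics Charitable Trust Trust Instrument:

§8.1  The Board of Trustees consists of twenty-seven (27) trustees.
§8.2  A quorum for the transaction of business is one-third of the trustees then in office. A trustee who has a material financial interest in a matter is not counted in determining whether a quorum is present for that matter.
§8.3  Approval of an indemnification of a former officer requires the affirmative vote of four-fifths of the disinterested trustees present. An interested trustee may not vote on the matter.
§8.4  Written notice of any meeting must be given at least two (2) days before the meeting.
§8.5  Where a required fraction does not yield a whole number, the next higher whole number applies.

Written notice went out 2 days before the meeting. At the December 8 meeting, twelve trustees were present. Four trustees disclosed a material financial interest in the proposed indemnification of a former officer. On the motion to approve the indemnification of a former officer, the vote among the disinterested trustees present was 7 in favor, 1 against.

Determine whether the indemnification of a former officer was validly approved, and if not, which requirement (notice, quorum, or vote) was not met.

Notice: 2 days given; 2 required (2 ≥ 2). Satisfied.
Quorum: 12 present, but the 4 interested trustees do not count, leaving 8. Quorum is 9. Not satisfied.
Vote: the indemnification of a former officer requires four-fifths of the disinterested trustees present (12 − 4 = 8). 4/5 of 8 = 6.40, rounded up to 7, so 7 affirmative votes are needed; 7 voted in favor. Satisfied. (Moot — without a quorum no business can be validly transacted.)

Invalid — quorum requirement not satisfied.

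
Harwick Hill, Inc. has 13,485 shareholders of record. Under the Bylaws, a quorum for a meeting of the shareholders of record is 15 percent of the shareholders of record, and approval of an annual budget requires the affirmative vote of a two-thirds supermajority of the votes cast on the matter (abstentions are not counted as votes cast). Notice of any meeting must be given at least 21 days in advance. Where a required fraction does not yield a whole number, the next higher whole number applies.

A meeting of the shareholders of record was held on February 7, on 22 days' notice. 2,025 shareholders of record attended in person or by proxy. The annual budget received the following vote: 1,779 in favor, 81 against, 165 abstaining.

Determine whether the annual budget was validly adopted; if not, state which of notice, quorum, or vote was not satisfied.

Notice: 22 days given; 21 required. Satisfied.
Quorum: 15% of 13,485 = 2,022.75, rounded up to 2,023; 2,025 present. Satisfied.
Vote: requires two-thirds of the votes cast (2,025 − 165 abstaining = 1,860); 2/3 of 1860 = 1240, so 1,240 needed; 1,779 in favor. Satisfied.

Valid — all requirements satisfied.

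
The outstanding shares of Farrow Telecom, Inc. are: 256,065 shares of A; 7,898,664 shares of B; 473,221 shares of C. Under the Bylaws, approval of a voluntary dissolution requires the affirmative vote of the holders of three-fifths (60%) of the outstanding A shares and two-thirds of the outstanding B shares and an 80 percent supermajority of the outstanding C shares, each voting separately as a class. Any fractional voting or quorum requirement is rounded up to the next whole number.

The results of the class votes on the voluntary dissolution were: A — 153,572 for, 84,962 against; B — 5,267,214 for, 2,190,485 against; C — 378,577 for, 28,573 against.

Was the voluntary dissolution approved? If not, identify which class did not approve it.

Not approved — the A shares did not give the required vote.

A: 3/5 of 256065 = 153639; 153,639 required, 153,572 in favor — not approved.
B: 2/3 of 7898664 = 5265776; 5,265,776 required, 5,267,214 in favor — approved.
C: 4/5 of 473221 = 378576.80, rounded up to 378577; 378,577 required, 378,577 in favor — approved.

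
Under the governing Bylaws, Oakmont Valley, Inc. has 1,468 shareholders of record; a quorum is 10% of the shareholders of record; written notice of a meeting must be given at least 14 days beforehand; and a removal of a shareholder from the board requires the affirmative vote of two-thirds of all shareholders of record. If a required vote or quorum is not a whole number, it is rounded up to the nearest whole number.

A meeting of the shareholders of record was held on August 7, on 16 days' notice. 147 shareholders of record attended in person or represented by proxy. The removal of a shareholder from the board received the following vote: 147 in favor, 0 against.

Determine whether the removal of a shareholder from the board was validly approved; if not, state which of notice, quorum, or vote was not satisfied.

Notice: 16 days given; 14 required. Satisfied.
Quorum: 10% of 1,468 = 146.80, rounded up to 147; 147 present. Satisfied.
Vote: requires two-thirds of all shareholders of record (1,468); 2/3 of 1468 = 978.67, rounded up to 979, so 979 needed; 147 in favor. Not satisfied.

Invalid — vote requirement not satisfied.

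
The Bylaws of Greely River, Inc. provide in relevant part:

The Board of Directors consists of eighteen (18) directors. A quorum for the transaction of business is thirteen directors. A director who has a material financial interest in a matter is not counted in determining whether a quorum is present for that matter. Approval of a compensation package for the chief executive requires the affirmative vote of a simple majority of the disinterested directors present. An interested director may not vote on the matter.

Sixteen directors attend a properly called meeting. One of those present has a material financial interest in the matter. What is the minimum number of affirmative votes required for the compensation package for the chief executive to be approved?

8

The compensation package for the chief executive requires a majority of the disinterested directors present (16 − 1 = 15).
A majority of 15 is 8.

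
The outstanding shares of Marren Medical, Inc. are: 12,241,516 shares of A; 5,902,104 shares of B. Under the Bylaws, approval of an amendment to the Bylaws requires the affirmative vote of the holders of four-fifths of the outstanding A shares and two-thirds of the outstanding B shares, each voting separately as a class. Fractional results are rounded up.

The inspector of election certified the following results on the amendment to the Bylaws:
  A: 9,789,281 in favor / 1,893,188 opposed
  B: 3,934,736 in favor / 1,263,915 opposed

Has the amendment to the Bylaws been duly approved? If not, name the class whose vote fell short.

Not approved — the A shares did not give the required vote.

A: 4/5 of 12241516 = 9793212.80, rounded up to 9793213; 9,793,213 required, 9,789,281 in favor — not approved.
B: 2/3 of 5902104 = 3934736; 3,934,736 required, 3,934,736 in favor — approved.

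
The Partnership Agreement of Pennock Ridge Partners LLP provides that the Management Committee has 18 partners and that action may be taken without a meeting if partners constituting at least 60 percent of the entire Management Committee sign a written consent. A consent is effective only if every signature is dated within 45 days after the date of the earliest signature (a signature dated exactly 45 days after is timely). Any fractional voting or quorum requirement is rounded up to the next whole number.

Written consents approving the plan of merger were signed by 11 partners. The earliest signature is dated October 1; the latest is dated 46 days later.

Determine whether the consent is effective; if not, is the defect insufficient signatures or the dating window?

Not effective — dating-window requirement not satisfied.

Signatures required: at least 60 percent of 18 — 3/5 of 18 = 10.80, rounded up to 11, so 11 needed; 11 signed. Sufficient.
Dating window: the latest signature is 46 days after the earliest; the limit is 45 days. Outside the window.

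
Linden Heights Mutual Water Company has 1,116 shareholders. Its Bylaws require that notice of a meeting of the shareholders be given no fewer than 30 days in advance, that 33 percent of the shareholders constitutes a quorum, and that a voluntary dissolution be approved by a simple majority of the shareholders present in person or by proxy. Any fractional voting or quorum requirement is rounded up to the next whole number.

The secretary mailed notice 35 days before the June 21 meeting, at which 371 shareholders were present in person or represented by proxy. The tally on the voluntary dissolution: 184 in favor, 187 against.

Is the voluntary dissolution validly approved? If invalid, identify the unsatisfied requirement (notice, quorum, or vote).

Notice: 35 days given; 30 required. Satisfied.
Quorum: 33% of 1,116 = 368.28, rounded up to 369; 371 present. Satisfied.
Vote: requires a majority of those present (371); a majority of 371 is 186, so 186 needed; 184 in favor. Not satisfied.

Invalid — vote requirement not satisfied.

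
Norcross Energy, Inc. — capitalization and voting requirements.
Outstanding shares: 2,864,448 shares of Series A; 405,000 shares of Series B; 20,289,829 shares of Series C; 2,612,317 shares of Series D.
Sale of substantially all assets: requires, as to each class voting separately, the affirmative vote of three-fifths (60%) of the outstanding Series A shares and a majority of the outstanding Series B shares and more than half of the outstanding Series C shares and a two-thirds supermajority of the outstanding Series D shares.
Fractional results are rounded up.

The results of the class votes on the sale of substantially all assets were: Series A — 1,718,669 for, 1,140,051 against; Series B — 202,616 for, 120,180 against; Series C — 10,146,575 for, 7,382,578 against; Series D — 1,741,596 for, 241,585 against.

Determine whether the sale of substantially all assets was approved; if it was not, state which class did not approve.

Approved — every class gave the required vote.

Series A: 3/5 of 2864448 = 1718668.80, rounded up to 1718669; 1,718,669 required, 1,718,669 in favor — approved.
Series B: a majority of 405000 is 202501; 202,501 required, 202,616 in favor — approved.
Series C: a majority of 20289829 is 10144915; 10,144,915 required, 10,146,575 in favor — approved.
Series D: 2/3 of 2612317 = 1741544.67, rounded up to 1741545; 1,741,545 required, 1,741,596 in favor — approved.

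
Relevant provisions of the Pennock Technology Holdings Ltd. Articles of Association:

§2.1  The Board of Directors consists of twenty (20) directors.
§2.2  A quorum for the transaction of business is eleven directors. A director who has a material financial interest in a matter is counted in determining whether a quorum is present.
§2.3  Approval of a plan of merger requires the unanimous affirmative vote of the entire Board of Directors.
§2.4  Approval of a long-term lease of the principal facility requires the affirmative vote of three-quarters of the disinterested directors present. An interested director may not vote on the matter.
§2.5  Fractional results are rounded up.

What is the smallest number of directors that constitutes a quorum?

11

The quorum is fixed at 11.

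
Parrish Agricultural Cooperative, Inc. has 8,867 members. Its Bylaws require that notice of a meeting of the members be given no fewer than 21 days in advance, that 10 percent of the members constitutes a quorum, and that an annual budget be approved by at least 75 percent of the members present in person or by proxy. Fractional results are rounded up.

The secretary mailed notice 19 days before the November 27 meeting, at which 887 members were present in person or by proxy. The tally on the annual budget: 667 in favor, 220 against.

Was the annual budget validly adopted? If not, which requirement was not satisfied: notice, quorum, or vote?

Notice: 19 days given; 21 required. Not satisfied.
Quorum: 10% of 8,867 = 886.70, rounded up to 887; 887 present. Satisfied.
Vote: requires three-fourths of those present (887); 3/4 of 887 = 665.25, rounded up to 666, so 666 needed; 667 in favor. Satisfied.

Invalid — notice requirement not satisfied.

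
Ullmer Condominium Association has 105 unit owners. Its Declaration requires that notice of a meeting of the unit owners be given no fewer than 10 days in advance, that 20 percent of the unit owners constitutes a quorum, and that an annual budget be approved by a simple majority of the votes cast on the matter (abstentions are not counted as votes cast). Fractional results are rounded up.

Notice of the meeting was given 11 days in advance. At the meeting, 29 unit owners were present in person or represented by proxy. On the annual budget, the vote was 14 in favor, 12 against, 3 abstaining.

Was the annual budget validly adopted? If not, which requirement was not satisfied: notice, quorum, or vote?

Valid — all requirements satisfied.

Notice: 11 days given; 10 required. Satisfied.
Quorum: 20% of 105 = 21; 29 present. Satisfied.
Vote: requires a majority of the votes cast (29 − 3 abstaining = 26); a majority of 26 is 14, so 14 needed; 14 in favor. Satisfied.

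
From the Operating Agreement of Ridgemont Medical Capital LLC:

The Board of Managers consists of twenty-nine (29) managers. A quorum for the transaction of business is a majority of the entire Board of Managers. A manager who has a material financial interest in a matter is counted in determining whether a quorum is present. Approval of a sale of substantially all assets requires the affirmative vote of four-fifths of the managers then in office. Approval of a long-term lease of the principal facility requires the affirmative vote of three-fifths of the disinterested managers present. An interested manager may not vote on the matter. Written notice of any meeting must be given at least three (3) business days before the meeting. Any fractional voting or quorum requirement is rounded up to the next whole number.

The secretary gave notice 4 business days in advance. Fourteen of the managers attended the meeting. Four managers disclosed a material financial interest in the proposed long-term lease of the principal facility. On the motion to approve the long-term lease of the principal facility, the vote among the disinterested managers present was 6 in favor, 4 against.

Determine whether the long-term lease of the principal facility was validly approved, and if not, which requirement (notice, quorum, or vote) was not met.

Invalid — quorum requirement not satisfied.

Notice: 4 business days given; 3 required (4 ≥ 3). Satisfied.
Quorum: 14 present (interested managers count toward quorum); quorum is 15. Not satisfied.
Vote: the long-term lease of the principal facility requires three-fifths of the disinterested managers present (14 − 4 = 10). 3/5 of 10 = 6, so 6 affirmative votes are needed; 6 voted in favor. Satisfied. (Moot — without a quorum no business can be validly transacted.)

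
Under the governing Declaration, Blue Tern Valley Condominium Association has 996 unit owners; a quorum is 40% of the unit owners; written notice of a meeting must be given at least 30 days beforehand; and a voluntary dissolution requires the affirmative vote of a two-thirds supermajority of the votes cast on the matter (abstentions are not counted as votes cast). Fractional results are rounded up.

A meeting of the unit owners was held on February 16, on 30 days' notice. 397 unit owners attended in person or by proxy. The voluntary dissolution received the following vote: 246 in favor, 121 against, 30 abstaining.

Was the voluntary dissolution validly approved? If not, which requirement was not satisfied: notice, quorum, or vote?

Notice: 30 days given; 30 required. Satisfied.
Quorum: 40% of 996 = 398.40, rounded up to 399; 397 present. Not satisfied.
Vote: requires two-thirds of the votes cast (397 − 30 abstaining = 367); 2/3 of 367 = 244.67, rounded up to 245, so 245 needed; 246 in favor. Satisfied.

Invalid — quorum requirement not satisfied.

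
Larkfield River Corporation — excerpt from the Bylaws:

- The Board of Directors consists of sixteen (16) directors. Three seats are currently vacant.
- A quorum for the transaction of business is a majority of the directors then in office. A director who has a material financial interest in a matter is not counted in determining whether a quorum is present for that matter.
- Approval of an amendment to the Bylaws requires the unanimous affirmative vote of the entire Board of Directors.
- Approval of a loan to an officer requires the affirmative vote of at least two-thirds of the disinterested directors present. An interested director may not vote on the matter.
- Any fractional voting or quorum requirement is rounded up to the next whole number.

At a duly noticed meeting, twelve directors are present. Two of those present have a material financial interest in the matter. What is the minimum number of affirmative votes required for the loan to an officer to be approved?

The loan to an officer requires two-thirds of the disinterested directors present (12 − 2 = 10).
2/3 of 10 = 6.67, rounded up to 7.

7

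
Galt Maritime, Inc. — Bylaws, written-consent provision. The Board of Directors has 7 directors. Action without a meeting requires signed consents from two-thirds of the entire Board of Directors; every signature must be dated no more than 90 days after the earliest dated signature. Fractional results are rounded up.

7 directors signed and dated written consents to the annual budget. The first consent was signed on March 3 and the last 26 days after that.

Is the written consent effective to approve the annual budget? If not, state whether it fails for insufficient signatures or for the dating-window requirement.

Effective — both the signature and dating-window requirements are satisfied.

Signatures required: two-thirds of 7 — 2/3 of 7 = 4.67, rounded up to 5, so 5 needed; 7 signed. Sufficient.
Dating window: the latest signature is 26 days after the earliest; the limit is 90 days. Within the window.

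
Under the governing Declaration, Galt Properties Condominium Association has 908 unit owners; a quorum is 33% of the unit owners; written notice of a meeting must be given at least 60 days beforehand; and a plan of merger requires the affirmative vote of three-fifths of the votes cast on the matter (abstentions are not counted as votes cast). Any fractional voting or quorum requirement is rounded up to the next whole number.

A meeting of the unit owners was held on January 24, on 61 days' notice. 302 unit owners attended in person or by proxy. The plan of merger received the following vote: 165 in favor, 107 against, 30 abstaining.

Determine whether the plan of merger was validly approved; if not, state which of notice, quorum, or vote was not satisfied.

Notice: 61 days given; 60 required. Satisfied.
Quorum: 33% of 908 = 299.64, rounded up to 300; 302 present. Satisfied.
Vote: requires three-fifths of the votes cast (302 − 30 abstaining = 272); 3/5 of 272 = 163.20, rounded up to 164, so 164 needed; 165 in favor. Satisfied.

Valid — all requirements satisfied.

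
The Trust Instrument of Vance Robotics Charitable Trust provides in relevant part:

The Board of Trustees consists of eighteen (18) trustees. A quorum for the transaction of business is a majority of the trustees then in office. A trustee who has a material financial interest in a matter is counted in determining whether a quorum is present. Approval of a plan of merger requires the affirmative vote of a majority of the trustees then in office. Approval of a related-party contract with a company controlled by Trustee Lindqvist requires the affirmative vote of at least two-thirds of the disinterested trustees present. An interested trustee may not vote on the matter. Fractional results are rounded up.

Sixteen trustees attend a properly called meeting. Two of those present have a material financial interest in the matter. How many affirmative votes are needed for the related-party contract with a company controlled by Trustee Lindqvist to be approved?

10

The related-party contract with a company controlled by Trustee Lindqvist requires two-thirds of the disinterested trustees present (16 − 2 = 14).
2/3 of 14 = 9.33, rounded up to 10.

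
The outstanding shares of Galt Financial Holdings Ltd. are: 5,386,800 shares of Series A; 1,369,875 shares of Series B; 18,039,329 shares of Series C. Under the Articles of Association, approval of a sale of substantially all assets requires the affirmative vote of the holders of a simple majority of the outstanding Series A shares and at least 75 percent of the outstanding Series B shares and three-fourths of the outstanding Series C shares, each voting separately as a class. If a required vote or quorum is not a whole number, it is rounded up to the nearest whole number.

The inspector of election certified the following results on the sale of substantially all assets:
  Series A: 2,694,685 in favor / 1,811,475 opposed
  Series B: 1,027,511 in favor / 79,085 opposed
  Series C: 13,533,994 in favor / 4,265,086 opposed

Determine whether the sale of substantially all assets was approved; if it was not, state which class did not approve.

Series A: a majority of 5386800 is 2693401; 2,693,401 required, 2,694,685 in favor — approved.
Series B: 3/4 of 1369875 = 1027406.25, rounded up to 1027407; 1,027,407 required, 1,027,511 in favor — approved.
Series C: 3/4 of 18039329 = 13529496.75, rounded up to 13529497; 13,529,497 required, 13,533,994 in favor — approved.

Approved — every class gave the required vote.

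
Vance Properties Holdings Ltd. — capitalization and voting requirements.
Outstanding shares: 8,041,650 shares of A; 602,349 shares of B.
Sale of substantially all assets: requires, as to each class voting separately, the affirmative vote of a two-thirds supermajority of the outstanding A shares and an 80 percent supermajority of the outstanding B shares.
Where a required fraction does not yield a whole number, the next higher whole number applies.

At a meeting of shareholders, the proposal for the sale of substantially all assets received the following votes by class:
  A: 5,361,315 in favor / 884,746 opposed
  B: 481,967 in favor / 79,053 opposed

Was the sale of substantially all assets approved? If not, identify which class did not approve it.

A: 2/3 of 8041650 = 5361100; 5,361,100 required, 5,361,315 in favor — approved.
B: 4/5 of 602349 = 481879.20, rounded up to 481880; 481,880 required, 481,967 in favor — approved.

Approved — every class gave the required vote.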